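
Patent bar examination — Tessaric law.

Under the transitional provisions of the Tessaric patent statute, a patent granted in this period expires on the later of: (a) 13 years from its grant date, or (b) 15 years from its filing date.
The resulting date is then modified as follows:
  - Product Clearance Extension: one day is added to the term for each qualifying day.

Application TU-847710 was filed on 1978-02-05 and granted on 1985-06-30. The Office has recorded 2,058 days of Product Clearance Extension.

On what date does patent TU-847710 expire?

2004-02-17

(a) grant + 13 years → 30 June 1998.
(b) filing + 15 years → 5 February 1993.
Later of the two: 30 June 1998.
Product Clearance Extension: +2058 days → 17 February 2004.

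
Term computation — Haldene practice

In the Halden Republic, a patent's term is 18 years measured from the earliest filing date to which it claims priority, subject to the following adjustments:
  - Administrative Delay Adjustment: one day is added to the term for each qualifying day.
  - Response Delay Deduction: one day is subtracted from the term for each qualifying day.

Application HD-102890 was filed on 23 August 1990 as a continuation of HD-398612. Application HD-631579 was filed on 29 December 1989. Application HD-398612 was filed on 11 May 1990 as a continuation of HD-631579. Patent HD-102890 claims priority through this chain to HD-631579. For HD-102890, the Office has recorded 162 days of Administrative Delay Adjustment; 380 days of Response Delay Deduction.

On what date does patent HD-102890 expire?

2007-05-25

Earliest priority filing: 29 December 1989.
Base term: 29 December 1989 + 18 years → 29 December 2007.
Administrative Delay Adjustment: +162 days → 8 June 2008.
Response Delay Deduction: −380 days → 25 May 2007.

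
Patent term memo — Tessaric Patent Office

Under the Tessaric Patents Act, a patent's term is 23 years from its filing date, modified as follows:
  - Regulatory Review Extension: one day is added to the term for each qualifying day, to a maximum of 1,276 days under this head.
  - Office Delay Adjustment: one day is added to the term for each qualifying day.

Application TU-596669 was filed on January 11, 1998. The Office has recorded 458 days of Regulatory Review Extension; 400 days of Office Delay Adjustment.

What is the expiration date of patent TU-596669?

Base term: filing date + 23 years → 11 January 2021.
Regulatory Review Extension: 458 days (within the 1276-day cap) → +458 days → 14 April 2022.
Office Delay Adjustment: +400 days → 19 May 2023.

May 19, 2023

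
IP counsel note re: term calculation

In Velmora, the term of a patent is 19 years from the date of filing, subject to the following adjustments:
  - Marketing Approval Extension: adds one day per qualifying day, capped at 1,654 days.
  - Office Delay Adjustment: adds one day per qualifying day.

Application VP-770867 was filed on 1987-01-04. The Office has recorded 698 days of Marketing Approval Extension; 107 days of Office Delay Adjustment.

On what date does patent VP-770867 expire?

2008-03-19

Base term: filing date + 19 years → 4 January 2006.
Marketing Approval Extension: 698 days (within the 1654-day cap) → +698 days → 3 December 2007.
Office Delay Adjustment: +107 days → 19 March 2008.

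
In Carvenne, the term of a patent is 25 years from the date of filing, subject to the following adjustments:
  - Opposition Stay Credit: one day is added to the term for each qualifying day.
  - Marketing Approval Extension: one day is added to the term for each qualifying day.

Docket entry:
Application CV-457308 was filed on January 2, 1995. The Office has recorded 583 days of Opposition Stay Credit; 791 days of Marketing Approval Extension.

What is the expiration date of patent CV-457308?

2023-10-07

Base term: filing date + 25 years → 2 January 2020.
Opposition Stay Credit: +583 days → 7 August 2021.
Marketing Approval Extension: +791 days → 7 October 2023.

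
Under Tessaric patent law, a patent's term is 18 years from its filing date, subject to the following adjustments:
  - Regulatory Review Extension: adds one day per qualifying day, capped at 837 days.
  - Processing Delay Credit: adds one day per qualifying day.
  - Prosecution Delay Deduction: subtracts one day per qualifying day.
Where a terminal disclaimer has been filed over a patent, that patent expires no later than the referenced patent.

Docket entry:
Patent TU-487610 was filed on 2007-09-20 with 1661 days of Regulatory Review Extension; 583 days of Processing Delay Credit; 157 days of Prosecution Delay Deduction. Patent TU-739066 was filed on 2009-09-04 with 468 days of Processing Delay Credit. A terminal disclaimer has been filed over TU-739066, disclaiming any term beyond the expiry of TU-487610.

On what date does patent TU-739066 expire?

Natural term of TU-739066:
  Base: filing + 18 years → 4 September 2027.
  Processing Delay Credit: +468 days → 15 December 2028.
Expiry of referenced patent TU-487610:
  Base: filing + 18 years → 20 September 2025.
  Regulatory Review Extension: 1661 days claimed exceeds the 837-day cap, so +837 days → 5 January 2028.
  Processing Delay Credit: +583 days → 10 August 2029.
  Prosecution Delay Deduction: −157 days → 6 March 2029.
Terminal disclaimer: TU-739066 expires on the earlier of 15 December 2028 and 6 March 2029.

2028-12-15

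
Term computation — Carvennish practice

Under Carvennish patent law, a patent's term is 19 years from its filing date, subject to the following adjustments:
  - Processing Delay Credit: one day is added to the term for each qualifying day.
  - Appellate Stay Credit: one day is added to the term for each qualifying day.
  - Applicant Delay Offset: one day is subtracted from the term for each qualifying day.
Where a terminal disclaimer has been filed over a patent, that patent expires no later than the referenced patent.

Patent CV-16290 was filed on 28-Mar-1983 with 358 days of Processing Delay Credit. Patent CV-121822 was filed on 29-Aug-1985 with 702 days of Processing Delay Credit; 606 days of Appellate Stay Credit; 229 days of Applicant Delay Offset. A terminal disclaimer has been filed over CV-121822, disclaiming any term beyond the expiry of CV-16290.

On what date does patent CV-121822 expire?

March 21, 2003

Natural term of CV-121822:
  Base: filing + 19 years → 29 August 2004.
  Processing Delay Credit: +702 days → 1 August 2006.
  Appellate Stay Credit: +606 days → 29 March 2008.
  Applicant Delay Offset: −229 days → 13 August 2007.
Expiry of referenced patent CV-16290:
  Base: filing + 19 years → 28 March 2002.
  Processing Delay Credit: +358 days → 21 March 2003.
Terminal disclaimer: CV-121822 expires on the earlier of 13 August 2007 and 21 March 2003.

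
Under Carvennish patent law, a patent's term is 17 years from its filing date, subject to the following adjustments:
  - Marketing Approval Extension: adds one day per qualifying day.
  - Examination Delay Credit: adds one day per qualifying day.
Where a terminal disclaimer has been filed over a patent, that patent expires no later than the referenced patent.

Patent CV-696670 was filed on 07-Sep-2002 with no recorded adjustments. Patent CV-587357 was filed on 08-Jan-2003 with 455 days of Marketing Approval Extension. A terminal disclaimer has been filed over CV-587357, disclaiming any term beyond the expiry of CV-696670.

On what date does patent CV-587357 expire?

2019-09-07

Natural term of CV-587357:
  Base: filing + 17 years → 8 January 2020.
  Marketing Approval Extension: +455 days → 7 April 2021.
Expiry of referenced patent CV-696670:
  Base: filing + 17 years → 7 September 2019.
Terminal disclaimer: CV-587357 expires on the earlier of 7 April 2021 and 7 September 2019.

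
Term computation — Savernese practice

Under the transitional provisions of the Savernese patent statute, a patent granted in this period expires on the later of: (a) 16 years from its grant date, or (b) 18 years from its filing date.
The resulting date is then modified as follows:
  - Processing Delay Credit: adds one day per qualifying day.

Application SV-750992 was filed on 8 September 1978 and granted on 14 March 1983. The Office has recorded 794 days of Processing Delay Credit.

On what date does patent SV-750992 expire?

(a) grant + 16 years → 14 March 1999.
(b) filing + 18 years → 8 September 1996.
Later of the two: 14 March 1999.
Processing Delay Credit: +794 days → 16 May 2001.

May 16, 2001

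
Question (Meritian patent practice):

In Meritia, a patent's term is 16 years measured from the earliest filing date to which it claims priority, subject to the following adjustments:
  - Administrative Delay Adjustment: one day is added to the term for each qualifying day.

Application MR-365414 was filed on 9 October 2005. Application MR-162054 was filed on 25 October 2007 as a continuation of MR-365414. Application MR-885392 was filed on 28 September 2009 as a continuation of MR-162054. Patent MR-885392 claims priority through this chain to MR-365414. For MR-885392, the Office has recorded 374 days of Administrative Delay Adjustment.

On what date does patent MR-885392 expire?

October 18, 2022

Earliest priority filing: 9 October 2005.
Base term: 9 October 2005 + 16 years → 9 October 2021.
Administrative Delay Adjustment: +374 days → 18 October 2022.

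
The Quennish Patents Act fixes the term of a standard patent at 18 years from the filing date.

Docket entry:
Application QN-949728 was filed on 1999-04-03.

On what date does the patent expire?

Filing date + 18 years → 3 April 2017.

2017-04-03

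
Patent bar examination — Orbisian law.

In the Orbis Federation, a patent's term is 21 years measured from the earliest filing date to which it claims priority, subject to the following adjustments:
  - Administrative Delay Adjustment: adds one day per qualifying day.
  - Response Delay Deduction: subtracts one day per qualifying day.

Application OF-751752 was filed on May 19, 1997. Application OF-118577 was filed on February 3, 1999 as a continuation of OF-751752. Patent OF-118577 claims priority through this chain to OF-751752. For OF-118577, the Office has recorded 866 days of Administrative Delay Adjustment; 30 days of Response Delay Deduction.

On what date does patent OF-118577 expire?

2020-09-01

Earliest priority filing: 19 May 1997.
Base term: 19 May 1997 + 21 years → 19 May 2018.
Administrative Delay Adjustment: +866 days → 1 October 2020.
Response Delay Deduction: −30 days → 1 September 2020.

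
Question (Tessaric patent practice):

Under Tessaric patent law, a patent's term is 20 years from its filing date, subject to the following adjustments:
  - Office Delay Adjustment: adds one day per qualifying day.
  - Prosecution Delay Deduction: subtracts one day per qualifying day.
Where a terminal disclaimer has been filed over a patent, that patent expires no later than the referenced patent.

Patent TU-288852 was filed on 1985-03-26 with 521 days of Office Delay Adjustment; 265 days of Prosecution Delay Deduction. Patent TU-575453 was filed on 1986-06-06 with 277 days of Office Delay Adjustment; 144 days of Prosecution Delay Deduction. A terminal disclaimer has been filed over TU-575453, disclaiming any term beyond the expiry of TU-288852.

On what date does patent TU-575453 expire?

December 7, 2005

Natural term of TU-575453:
  Base: filing + 20 years → 6 June 2006.
  Office Delay Adjustment: +277 days → 10 March 2007.
  Prosecution Delay Deduction: −144 days → 17 October 2006.
Expiry of referenced patent TU-288852:
  Base: filing + 20 years → 26 March 2005.
  Office Delay Adjustment: +521 days → 29 August 2006.
  Prosecution Delay Deduction: −265 days → 7 December 2005.
Terminal disclaimer: TU-575453 expires on the earlier of 17 October 2006 and 7 December 2005.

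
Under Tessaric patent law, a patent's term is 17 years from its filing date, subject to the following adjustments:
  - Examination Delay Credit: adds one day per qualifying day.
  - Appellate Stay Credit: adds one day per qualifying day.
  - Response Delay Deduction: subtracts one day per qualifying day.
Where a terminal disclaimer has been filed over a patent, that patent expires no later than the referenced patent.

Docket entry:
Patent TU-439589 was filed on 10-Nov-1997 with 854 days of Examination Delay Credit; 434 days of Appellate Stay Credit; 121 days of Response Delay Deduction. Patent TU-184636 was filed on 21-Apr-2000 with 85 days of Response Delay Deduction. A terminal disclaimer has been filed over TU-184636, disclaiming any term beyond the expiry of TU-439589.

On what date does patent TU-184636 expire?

Natural term of TU-184636:
  Base: filing + 17 years → 21 April 2017.
  Response Delay Deduction: −85 days → 26 January 2017.
Expiry of referenced patent TU-439589:
  Base: filing + 17 years → 10 November 2014.
  Examination Delay Credit: +854 days → 13 March 2017.
  Appellate Stay Credit: +434 days → 21 May 2018.
  Response Delay Deduction: −121 days → 20 January 2018.
Terminal disclaimer: TU-184636 expires on the earlier of 26 January 2017 and 20 January 2018.

January 26, 2017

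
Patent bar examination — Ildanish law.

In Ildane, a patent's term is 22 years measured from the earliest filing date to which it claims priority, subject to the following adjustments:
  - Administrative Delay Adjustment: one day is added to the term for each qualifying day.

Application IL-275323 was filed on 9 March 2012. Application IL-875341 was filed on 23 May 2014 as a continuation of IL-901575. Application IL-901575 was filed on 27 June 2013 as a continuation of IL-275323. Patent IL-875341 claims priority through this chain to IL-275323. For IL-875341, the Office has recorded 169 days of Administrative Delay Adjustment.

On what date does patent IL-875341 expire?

2034-08-25

Earliest priority filing: 9 March 2012.
Base term: 9 March 2012 + 22 years → 9 March 2034.
Administrative Delay Adjustment: +169 days → 25 August 2034.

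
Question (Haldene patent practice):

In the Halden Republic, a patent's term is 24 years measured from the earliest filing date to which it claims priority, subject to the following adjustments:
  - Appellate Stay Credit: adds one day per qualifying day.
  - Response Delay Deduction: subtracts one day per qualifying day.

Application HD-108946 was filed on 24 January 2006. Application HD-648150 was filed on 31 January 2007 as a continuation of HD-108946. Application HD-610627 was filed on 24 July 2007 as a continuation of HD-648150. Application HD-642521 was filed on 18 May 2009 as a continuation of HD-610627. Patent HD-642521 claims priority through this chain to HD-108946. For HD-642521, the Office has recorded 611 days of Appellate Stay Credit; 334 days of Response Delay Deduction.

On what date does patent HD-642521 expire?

Earliest priority filing: 24 January 2006.
Base term: 24 January 2006 + 24 years → 24 January 2030.
Appellate Stay Credit: +611 days → 27 September 2031.
Response Delay Deduction: −334 days → 28 October 2030.

2030-10-28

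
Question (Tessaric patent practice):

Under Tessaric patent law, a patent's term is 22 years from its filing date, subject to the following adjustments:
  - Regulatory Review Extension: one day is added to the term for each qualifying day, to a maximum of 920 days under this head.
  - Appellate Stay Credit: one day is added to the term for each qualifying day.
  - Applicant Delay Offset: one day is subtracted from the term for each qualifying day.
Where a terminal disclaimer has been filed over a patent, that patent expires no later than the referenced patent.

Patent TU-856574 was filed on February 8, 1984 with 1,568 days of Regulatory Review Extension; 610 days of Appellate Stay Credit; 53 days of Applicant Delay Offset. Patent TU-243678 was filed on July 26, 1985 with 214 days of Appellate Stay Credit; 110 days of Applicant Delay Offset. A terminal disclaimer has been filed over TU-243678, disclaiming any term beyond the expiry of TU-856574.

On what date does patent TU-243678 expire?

Natural term of TU-243678:
  Base: filing + 22 years → 26 July 2007.
  Appellate Stay Credit: +214 days → 25 February 2008.
  Applicant Delay Offset: −110 days → 7 November 2007.
Expiry of referenced patent TU-856574:
  Base: filing + 22 years → 8 February 2006.
  Regulatory Review Extension: 1568 days claimed exceeds the 920-day cap, so +920 days → 16 August 2008.
  Appellate Stay Credit: +610 days → 18 April 2010.
  Applicant Delay Offset: −53 days → 24 February 2010.
Terminal disclaimer: TU-243678 expires on the earlier of 7 November 2007 and 24 February 2010.

2007-11-07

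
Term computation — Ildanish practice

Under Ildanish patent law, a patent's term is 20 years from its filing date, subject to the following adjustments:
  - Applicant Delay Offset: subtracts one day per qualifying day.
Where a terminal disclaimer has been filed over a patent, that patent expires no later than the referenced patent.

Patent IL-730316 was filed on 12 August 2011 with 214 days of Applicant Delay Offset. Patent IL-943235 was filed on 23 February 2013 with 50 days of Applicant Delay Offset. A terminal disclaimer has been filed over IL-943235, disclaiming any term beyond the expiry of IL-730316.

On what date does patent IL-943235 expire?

Natural term of IL-943235:
  Base: filing + 20 years → 23 February 2033.
  Applicant Delay Offset: −50 days → 4 January 2033.
Expiry of referenced patent IL-730316:
  Base: filing + 20 years → 12 August 2031.
  Applicant Delay Offset: −214 days → 10 January 2031.
Terminal disclaimer: IL-943235 expires on the earlier of 4 January 2033 and 10 January 2031.

January 10, 2031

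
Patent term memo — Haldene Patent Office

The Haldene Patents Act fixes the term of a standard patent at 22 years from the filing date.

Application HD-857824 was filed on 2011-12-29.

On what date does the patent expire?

2033-12-29

Filing date + 22 years → 29 December 2033.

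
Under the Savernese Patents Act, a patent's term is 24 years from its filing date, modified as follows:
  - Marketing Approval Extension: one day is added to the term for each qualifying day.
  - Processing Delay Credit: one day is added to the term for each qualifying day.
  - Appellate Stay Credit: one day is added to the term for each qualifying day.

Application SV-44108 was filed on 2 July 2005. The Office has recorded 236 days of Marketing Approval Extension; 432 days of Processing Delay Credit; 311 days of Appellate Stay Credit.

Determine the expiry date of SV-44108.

2032-03-07

Base term: filing date + 24 years → 2 July 2029.
Marketing Approval Extension: +236 days → 23 February 2030.
Processing Delay Credit: +432 days → 1 May 2031.
Appellate Stay Credit: +311 days → 7 March 2032.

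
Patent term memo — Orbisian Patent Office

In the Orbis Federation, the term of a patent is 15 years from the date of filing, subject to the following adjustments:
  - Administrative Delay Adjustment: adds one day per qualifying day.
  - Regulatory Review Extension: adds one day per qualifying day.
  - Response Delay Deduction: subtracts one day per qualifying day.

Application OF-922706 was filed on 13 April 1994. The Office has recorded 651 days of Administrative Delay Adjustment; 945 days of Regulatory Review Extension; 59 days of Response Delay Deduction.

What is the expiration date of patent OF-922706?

Base term: filing date + 15 years → 13 April 2009.
Administrative Delay Adjustment: +651 days → 24 January 2011.
Regulatory Review Extension: +945 days → 26 August 2013.
Response Delay Deduction: −59 days → 28 June 2013.

2013-06-28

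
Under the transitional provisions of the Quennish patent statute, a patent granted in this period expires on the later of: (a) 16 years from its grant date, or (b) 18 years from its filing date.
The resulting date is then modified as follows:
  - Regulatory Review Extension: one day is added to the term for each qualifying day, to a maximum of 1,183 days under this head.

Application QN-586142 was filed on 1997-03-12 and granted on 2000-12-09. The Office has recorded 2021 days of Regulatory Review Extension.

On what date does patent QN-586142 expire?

2020-03-06

(a) grant + 16 years → 9 December 2016.
(b) filing + 18 years → 12 March 2015.
Later of the two: 9 December 2016.
Regulatory Review Extension: 2021 days claimed exceeds the 1183-day cap, so +1183 days → 6 March 2020.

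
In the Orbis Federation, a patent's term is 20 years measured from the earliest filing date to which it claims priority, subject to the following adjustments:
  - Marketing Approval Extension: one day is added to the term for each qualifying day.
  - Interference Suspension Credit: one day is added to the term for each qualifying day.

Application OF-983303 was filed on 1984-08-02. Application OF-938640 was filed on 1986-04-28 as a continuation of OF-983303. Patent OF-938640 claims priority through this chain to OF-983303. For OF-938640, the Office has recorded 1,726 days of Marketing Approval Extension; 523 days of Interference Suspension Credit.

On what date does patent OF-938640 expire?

2010-09-29

Earliest priority filing: 2 August 1984.
Base term: 2 August 1984 + 20 years → 2 August 2004.
Marketing Approval Extension: +1726 days → 24 April 2009.
Interference Suspension Credit: +523 days → 29 September 2010.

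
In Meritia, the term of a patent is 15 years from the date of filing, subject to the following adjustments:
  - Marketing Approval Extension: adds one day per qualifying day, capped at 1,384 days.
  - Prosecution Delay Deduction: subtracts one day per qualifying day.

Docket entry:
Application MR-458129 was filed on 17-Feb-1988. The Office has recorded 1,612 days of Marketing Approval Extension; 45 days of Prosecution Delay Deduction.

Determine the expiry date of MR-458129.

2006-10-18

Base term: filing date + 15 years → 17 February 2003.
Marketing Approval Extension: 1612 days claimed exceeds the 1384-day cap, so +1384 days → 2 December 2006.
Prosecution Delay Deduction: −45 days → 18 October 2006.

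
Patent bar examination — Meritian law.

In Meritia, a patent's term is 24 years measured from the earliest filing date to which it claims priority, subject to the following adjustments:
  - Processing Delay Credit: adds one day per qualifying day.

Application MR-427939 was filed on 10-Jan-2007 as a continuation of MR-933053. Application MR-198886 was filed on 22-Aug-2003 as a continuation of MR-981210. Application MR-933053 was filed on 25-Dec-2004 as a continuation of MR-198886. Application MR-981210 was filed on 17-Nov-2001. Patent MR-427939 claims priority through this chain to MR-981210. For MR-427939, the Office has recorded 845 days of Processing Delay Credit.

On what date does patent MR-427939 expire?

Earliest priority filing: 17 November 2001.
Base term: 17 November 2001 + 24 years → 17 November 2025.
Processing Delay Credit: +845 days → 11 March 2028.

March 11, 2028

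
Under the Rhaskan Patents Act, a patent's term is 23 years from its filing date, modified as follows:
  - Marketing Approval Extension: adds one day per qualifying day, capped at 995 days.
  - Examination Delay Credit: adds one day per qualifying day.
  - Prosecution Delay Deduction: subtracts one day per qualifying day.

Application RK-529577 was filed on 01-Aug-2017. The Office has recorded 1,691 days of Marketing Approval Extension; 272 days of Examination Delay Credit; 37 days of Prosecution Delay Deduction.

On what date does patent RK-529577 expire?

Base term: filing date + 23 years → 1 August 2040.
Marketing Approval Extension: 1691 days claimed exceeds the 995-day cap, so +995 days → 23 April 2043.
Examination Delay Credit: +272 days → 20 January 2044.
Prosecution Delay Deduction: −37 days → 14 December 2043.

December 14, 2043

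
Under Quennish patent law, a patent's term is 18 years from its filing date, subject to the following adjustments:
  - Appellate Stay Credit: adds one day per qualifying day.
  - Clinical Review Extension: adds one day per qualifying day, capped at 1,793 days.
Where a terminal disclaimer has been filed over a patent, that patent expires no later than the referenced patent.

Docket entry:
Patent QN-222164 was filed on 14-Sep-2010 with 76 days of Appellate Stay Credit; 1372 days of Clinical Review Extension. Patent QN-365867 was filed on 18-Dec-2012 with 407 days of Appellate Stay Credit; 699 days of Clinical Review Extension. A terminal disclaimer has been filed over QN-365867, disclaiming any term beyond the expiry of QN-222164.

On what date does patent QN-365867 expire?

Natural term of QN-365867:
  Base: filing + 18 years → 18 December 2030.
  Appellate Stay Credit: +407 days → 29 January 2032.
  Clinical Review Extension: 699 days (within the 1793-day cap) → +699 days → 28 December 2033.
Expiry of referenced patent QN-222164:
  Base: filing + 18 years → 14 September 2028.
  Appellate Stay Credit: +76 days → 29 November 2028.
  Clinical Review Extension: 1372 days (within the 1793-day cap) → +1372 days → 1 September 2032.
Terminal disclaimer: QN-365867 expires on the earlier of 28 December 2033 and 1 September 2032.

September 1, 2032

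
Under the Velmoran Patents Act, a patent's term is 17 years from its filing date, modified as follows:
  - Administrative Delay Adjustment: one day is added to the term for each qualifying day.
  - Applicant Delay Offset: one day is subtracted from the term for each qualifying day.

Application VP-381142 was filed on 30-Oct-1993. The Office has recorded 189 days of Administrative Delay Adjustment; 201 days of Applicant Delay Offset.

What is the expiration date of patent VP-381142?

Base term: filing date + 17 years → 30 October 2010.
Administrative Delay Adjustment: +189 days → 7 May 2011.
Applicant Delay Offset: −201 days → 18 October 2010.

2010-10-18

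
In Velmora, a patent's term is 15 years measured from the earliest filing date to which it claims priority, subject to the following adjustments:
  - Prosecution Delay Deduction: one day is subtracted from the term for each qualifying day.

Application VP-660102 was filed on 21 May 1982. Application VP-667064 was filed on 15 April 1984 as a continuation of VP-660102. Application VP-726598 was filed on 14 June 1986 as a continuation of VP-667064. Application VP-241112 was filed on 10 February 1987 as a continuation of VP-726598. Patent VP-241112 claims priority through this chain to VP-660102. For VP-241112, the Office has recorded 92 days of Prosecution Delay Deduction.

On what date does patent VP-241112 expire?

February 18, 1997

Earliest priority filing: 21 May 1982.
Base term: 21 May 1982 + 15 years → 21 May 1997.
Prosecution Delay Deduction: −92 days → 18 February 1997.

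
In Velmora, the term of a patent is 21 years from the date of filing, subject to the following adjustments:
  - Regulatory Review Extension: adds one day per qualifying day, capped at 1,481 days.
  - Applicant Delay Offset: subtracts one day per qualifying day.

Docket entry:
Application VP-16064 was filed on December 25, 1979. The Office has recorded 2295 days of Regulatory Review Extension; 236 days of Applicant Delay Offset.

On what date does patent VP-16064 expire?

Base term: filing date + 21 years → 25 December 2000.
Regulatory Review Extension: 2295 days claimed exceeds the 1481-day cap, so +1481 days → 14 January 2005.
Applicant Delay Offset: −236 days → 23 May 2004.

2004-05-23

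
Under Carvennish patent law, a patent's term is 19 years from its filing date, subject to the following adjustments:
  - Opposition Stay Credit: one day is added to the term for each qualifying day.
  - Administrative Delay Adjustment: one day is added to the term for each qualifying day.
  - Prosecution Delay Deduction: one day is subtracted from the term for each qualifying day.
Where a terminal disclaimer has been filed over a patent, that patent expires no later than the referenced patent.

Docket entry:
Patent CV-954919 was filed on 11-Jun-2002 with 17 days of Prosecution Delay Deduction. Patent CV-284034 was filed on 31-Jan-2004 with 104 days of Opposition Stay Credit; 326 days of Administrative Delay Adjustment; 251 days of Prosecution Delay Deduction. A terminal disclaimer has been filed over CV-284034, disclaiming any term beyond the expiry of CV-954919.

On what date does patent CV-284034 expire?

Natural term of CV-284034:
  Base: filing + 19 years → 31 January 2023.
  Opposition Stay Credit: +104 days → 15 May 2023.
  Administrative Delay Adjustment: +326 days → 5 April 2024.
  Prosecution Delay Deduction: −251 days → 29 July 2023.
Expiry of referenced patent CV-954919:
  Base: filing + 19 years → 11 June 2021.
  Prosecution Delay Deduction: −17 days → 25 May 2021.
Terminal disclaimer: CV-284034 expires on the earlier of 29 July 2023 and 25 May 2021.

May 25, 2021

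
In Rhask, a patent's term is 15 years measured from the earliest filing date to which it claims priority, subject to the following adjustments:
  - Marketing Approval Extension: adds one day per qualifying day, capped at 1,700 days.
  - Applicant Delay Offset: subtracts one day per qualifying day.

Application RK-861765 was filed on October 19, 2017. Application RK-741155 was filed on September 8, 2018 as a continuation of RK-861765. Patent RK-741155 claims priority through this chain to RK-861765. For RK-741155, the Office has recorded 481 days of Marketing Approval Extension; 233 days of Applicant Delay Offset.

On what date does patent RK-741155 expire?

2033-06-24

Earliest priority filing: 19 October 2017.
Base term: 19 October 2017 + 15 years → 19 October 2032.
Marketing Approval Extension: 481 days (within the 1700-day cap) → +481 days → 12 February 2034.
Applicant Delay Offset: −233 days → 24 June 2033.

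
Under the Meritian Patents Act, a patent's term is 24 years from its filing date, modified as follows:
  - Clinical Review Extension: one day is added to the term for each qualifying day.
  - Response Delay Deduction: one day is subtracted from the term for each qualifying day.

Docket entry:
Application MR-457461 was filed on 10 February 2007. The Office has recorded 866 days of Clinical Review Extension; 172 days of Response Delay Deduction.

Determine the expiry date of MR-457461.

Base term: filing date + 24 years → 10 February 2031.
Clinical Review Extension: +866 days → 25 June 2033.
Response Delay Deduction: −172 days → 4 January 2033.

January 4, 2033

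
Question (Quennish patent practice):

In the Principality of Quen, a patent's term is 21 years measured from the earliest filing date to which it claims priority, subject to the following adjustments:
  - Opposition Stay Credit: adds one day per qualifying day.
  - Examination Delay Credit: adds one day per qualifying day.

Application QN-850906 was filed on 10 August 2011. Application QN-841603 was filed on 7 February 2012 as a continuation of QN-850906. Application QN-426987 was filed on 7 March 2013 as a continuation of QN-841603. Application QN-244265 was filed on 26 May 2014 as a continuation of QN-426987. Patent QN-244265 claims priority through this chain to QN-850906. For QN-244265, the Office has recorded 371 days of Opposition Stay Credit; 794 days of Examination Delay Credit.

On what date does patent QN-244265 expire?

Earliest priority filing: 10 August 2011.
Base term: 10 August 2011 + 21 years → 10 August 2032.
Opposition Stay Credit: +371 days → 16 August 2033.
Examination Delay Credit: +794 days → 19 October 2035.

October 19, 2035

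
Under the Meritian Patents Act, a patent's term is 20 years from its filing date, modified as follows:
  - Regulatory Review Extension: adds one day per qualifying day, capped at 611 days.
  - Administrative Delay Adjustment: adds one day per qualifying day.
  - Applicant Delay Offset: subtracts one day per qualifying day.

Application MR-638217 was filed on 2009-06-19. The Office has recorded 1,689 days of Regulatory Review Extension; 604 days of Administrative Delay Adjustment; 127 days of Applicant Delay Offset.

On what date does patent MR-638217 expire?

Base term: filing date + 20 years → 19 June 2029.
Regulatory Review Extension: 1689 days claimed exceeds the 611-day cap, so +611 days → 20 February 2031.
Administrative Delay Adjustment: +604 days → 16 October 2032.
Applicant Delay Offset: −127 days → 11 June 2032.

June 11, 2032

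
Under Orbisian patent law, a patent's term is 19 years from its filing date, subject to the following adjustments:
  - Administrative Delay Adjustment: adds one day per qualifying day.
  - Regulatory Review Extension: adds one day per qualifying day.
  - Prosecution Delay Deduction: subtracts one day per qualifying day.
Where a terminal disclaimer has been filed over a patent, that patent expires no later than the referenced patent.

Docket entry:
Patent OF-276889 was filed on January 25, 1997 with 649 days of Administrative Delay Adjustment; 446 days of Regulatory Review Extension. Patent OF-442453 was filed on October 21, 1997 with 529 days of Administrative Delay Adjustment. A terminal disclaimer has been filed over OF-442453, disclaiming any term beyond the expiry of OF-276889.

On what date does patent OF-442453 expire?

Natural term of OF-442453:
  Base: filing + 19 years → 21 October 2016.
  Administrative Delay Adjustment: +529 days → 3 April 2018.
Expiry of referenced patent OF-276889:
  Base: filing + 19 years → 25 January 2016.
  Administrative Delay Adjustment: +649 days → 4 November 2017.
  Regulatory Review Extension: +446 days → 24 January 2019.
Terminal disclaimer: OF-442453 expires on the earlier of 3 April 2018 and 24 January 2019.

2018-04-03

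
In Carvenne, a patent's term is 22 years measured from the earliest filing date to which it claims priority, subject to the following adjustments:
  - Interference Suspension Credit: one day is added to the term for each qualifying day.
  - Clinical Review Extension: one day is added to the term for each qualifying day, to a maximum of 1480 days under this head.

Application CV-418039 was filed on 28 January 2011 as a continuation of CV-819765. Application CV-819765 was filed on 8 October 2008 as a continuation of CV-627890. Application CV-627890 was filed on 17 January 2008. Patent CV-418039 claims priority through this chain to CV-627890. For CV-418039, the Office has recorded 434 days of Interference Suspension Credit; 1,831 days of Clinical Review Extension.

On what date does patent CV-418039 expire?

Earliest priority filing: 17 January 2008.
Base term: 17 January 2008 + 22 years → 17 January 2030.
Interference Suspension Credit: +434 days → 27 March 2031.
Clinical Review Extension: 1831 days claimed exceeds the 1480-day cap, so +1480 days → 15 April 2035.

April 15, 2035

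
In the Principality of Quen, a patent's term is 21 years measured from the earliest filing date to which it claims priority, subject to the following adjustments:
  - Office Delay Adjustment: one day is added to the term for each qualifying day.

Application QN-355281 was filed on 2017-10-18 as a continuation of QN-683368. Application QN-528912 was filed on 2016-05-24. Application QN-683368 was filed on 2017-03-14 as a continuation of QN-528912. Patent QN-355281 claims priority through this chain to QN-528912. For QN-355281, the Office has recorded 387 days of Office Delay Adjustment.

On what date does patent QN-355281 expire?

2038-06-15

Earliest priority filing: 24 May 2016.
Base term: 24 May 2016 + 21 years → 24 May 2037.
Office Delay Adjustment: +387 days → 15 June 2038.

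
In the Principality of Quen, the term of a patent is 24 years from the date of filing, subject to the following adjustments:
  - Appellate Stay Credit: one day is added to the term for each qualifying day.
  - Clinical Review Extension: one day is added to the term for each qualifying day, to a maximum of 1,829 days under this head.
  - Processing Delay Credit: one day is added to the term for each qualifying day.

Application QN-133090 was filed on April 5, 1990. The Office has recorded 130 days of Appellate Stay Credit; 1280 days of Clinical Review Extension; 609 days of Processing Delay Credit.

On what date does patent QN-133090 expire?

Base term: filing date + 24 years → 5 April 2014.
Appellate Stay Credit: +130 days → 13 August 2014.
Clinical Review Extension: 1280 days (within the 1829-day cap) → +1280 days → 13 February 2018.
Processing Delay Credit: +609 days → 15 October 2019.

2019-10-15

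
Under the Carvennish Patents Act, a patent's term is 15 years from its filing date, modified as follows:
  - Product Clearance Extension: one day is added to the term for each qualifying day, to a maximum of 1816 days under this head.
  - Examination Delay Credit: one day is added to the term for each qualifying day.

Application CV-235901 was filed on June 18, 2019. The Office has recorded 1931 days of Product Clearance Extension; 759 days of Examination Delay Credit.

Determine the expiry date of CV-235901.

Base term: filing date + 15 years → 18 June 2034.
Product Clearance Extension: 1931 days claimed exceeds the 1816-day cap, so +1816 days → 8 June 2039.
Examination Delay Credit: +759 days → 6 July 2041.

July 6, 2041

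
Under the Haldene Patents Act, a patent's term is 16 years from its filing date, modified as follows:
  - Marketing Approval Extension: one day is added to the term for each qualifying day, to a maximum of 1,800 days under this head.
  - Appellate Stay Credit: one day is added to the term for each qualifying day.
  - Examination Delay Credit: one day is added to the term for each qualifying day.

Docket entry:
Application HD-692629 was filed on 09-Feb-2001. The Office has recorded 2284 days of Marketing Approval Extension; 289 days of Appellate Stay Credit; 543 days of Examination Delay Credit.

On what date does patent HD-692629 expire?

April 25, 2024

Base term: filing date + 16 years → 9 February 2017.
Marketing Approval Extension: 2284 days claimed exceeds the 1800-day cap, so +1800 days → 14 January 2022.
Appellate Stay Credit: +289 days → 30 October 2022.
Examination Delay Credit: +543 days → 25 April 2024.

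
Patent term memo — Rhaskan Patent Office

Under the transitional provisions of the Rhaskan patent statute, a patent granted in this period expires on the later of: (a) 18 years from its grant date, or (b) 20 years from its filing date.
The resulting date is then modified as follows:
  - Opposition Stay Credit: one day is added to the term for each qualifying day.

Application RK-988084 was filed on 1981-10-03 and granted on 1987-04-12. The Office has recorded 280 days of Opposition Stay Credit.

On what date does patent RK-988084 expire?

(a) grant + 18 years → 12 April 2005.
(b) filing + 20 years → 3 October 2001.
Later of the two: 12 April 2005.
Opposition Stay Credit: +280 days → 17 January 2006.

2006-01-17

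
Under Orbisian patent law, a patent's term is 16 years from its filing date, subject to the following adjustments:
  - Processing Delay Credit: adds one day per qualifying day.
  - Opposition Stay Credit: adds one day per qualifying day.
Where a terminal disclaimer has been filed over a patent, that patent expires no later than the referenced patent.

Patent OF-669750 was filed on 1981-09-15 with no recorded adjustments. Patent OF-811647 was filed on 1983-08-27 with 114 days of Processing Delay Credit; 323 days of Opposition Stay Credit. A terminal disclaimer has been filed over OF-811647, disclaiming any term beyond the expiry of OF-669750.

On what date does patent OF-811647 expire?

September 15, 1997

Natural term of OF-811647:
  Base: filing + 16 years → 27 August 1999.
  Processing Delay Credit: +114 days → 19 December 1999.
  Opposition Stay Credit: +323 days → 6 November 2000.
Expiry of referenced patent OF-669750:
  Base: filing + 16 years → 15 September 1997.
Terminal disclaimer: OF-811647 expires on the earlier of 6 November 2000 and 15 September 1997.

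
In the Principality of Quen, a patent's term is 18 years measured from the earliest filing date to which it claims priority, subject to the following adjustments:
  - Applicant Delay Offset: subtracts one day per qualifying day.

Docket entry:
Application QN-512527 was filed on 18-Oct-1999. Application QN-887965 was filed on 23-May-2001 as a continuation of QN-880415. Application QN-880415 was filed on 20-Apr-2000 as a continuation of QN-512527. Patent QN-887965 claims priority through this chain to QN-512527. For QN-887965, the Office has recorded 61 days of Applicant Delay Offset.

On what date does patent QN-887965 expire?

August 18, 2017

Earliest priority filing: 18 October 1999.
Base term: 18 October 1999 + 18 years → 18 October 2017.
Applicant Delay Offset: −61 days → 18 August 2017.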